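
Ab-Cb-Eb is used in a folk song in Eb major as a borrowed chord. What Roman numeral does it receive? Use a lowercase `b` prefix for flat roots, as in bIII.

iv

The root Ab is the diatonic 4th degree of Eb major; the borrowing shows in the chord quality. The diatonic chord on degree 4 would be Ab (IV), but Ab–Cb–Eb is the minor chord from Eb minor. As a borrowed chord it is labeled iv.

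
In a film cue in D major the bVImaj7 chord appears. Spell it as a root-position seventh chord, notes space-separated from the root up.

Scale degree 6 in D major is B. bVImaj7 uses the lowered form, Bb, taken from D minor. Building the major-seventh chord from the parallel minor on Bb: Bb–D–F–A.

Bb D F A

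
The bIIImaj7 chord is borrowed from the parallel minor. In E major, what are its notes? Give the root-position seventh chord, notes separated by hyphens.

G-B-D-F#

bIIImaj7 is built on the lowered scale degree 3. In E major degree 3 is G#; lowered it becomes G. Stacking thirds in E minor on G gives G–B–D–F#.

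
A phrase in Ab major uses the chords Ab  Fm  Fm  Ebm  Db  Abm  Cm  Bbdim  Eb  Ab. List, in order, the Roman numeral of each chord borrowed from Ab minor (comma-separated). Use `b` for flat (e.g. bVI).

Ab major has the diatonic set Ab, Bbm, Cm, Db, Eb, Fm, Gdim. Ab, Fm, Db, Cm and Eb are all diatonic. Ebm (Eb–Gb–Bb) doesn't fit — on degree 5 Ab major would have Eb (V). Ebm is the degree-5 chord of Ab minor, so it is the borrowed v. But Abm (Ab–Cb–Eb) is foreign: the diatonic I on degree 1 is Ab, whereas Abm comes from Ab minor. It is labeled i. Bbdim (Bb–Db–Fb) doesn't fit — on degree 2 Ab major would have Bbm (ii). Bbdim is the degree-2 chord of Ab minor, so it is the borrowed ii°.

v, i, ii°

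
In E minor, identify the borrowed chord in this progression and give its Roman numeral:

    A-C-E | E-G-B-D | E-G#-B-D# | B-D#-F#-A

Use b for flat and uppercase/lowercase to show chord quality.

The diatonic triads in E minor (with V from harmonic minor) are Em, F#dim, G, Am, B, C, D. Of the given chords, A–C–E = Am, E–G–B–D = Em7 and B–D#–F#–A = B7 are diatonic. E–G#–B–D# is not: scale degree 1 in E minor carries Em (i). In E major the chord on that degree is Emaj7, so here it functions as Imaj7, borrowed from the parallel major.

Imaj7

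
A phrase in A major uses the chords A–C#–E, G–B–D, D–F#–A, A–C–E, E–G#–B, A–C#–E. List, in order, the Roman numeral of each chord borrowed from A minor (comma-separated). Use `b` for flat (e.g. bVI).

The diatonic triads in A major are A, Bm, C#m, D, E, F#m, G#dim. A–C#–E = A, D–F#–A = D and E–G#–B = E are all diatonic. G–B–D is not: scale degree 7 in A major carries G#dim (vii°). In A minor the chord on that degree is G, so here it functions as bVII, borrowed from the parallel minor. A–C–E doesn't fit — on degree 1 A major would have A (I). Am is the degree-1 chord of A minor, so it is the borrowed i.

bVII, i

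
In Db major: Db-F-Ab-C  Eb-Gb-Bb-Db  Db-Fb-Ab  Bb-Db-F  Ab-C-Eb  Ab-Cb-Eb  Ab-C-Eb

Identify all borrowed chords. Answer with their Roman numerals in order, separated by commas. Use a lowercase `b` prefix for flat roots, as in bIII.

i, v

Db major has the diatonic set Db, Ebm, Fm, Gb, Ab, Bbm, Cdim. Of the given chords, Db–F–Ab–C = Dbmaj7, Eb–Gb–Bb–Db = Ebm7, Bb–Db–F = Bbm and Ab–C–Eb = Ab are diatonic. Db–Fb–Ab doesn't fit — on degree 1 Db major would have Db (I). Dbm is the degree-1 chord of Db minor, so it is the borrowed i. Ab–Cb–Eb doesn't fit — on degree 5 Db major would have Ab (V). Abm is the degree-5 chord of Db minor, so it is the borrowed v.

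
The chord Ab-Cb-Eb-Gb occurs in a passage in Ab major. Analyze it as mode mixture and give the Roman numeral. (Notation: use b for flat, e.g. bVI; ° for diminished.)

The root Ab is the diatonic 1st degree of Ab major; the borrowing shows in the chord quality. The diatonic chord on degree 1 would be Ab (I), but Ab–Cb–Eb–Gb is the minor-seventh chord from Ab minor. As a borrowed chord it is labeled i7.

i7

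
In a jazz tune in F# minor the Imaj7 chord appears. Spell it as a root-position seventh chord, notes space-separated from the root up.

Imaj7 is built on scale degree 1, which is F# in both F# minor and its parallel. In F# major the chord on F# is F#–A#–C#–E#.

F# A# C# E#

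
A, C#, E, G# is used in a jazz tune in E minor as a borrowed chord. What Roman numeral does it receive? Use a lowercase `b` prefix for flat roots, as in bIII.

IVmaj7

The root A is the diatonic 4th degree of E minor; the borrowing shows in the chord quality. Diatonically E minor has Am (iv) on that degree; A–C#–E–G# is instead the major-seventh chord native to E major, so it takes the label IVmaj7.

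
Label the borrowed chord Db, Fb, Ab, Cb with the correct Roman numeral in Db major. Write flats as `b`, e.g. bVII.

Db is scale degree 1 in Db major. Diatonically Db major has Db (I) on that degree; Db–Fb–Ab–Cb is instead the minor-seventh chord native to Db minor, so it takes the label i7.

i7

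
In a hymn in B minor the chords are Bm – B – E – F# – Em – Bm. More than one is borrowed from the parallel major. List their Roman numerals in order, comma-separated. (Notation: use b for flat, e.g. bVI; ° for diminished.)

I, IV

The diatonic triads in B minor (with V from harmonic minor) are Bm, C#dim, D, Em, F#, G, A. Bm, F# and Em are all diatonic. B (B–D#–F#) doesn't fit — on degree 1 B minor would have Bm (i). B is the degree-1 chord of B major, so it is the borrowed I. But E (E–G#–B) is foreign: the diatonic iv on degree 4 is Em, whereas E comes from B major. It is labeled IV.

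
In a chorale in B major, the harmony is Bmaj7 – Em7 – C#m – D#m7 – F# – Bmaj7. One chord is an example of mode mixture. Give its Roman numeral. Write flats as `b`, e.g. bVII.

iv7

In B major the diatonic chords are B, C#m, D#m, E, F#, G#m, A#dim. Of the given chords, Bmaj7, C#m, D#m7 and F# are diatonic. Em7 (E–G–B–D) doesn't fit — on degree 4 B major would have E (IV). Em7 is the degree-4 chord of B minor, so it is the borrowed iv7.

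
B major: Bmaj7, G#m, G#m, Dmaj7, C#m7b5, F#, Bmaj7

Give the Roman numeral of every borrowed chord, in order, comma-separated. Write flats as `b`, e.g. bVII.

bIIImaj7, iiø7

B major has the diatonic set B, C#m, D#m, E, F#, G#m, A#dim. Bmaj7, G#m and F# all belong to that set. But Dmaj7 (D–F#–A–C#) is foreign: the diatonic iii on degree 3 is D#m, whereas Dmaj7 comes from B minor. It is labeled bIIImaj7. But C#m7b5 (C#–E–G–B) is foreign: the diatonic ii on degree 2 is C#m, whereas C#m7b5 comes from B minor. It is labeled iiø7.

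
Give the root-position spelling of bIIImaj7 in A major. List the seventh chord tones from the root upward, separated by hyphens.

C-E-G-B

bIIImaj7 is built on the lowered scale degree 3. In A major degree 3 is C#; lowered it becomes C. In A minor the chord on C is C–E–G–B.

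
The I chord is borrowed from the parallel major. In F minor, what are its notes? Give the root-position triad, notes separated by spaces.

I is built on scale degree 1, which is F in both F minor and its parallel. Stacking thirds in F major on F gives F–A–C.

F A C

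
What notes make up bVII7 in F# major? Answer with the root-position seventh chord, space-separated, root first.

E G# B D

bVII7 is built on the lowered scale degree 7. In F# major degree 7 is E#; lowered it becomes E. In F# minor the chord on E is E–G#–B–D.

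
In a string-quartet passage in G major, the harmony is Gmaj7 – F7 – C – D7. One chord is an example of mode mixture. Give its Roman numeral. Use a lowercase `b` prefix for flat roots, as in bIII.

bVII7

G major has the diatonic set G, Am, Bm, C, D, Em, F#dim. Gmaj7, C and D7 are all diatonic. F7 (F–A–C–Eb) is not: scale degree 7 in G major carries F#dim (vii°). In G minor the chord on that degree is F7, so here it functions as bVII7, borrowed from the parallel minor.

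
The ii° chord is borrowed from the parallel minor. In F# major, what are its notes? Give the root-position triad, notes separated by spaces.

ii° is built on scale degree 2, which is G# in both F# major and its parallel. Building the diminished chord from the parallel minor on G#: G#–B–D.

G# B D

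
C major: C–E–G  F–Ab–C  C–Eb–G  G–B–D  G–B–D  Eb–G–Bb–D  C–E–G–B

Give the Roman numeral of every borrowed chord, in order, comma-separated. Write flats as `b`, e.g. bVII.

iv, i, bIIImaj7

In C major the diatonic chords are C, Dm, Em, F, G, Am, Bdim. C–E–G = C, G–B–D = G and C–E–G–B = Cmaj7 all belong to that set. But F–Ab–C is foreign: the diatonic IV on degree 4 is F, whereas Fm comes from C minor. It is labeled iv. C–Eb–G is not: scale degree 1 in C major carries C (I). In C minor the chord on that degree is Cm, so here it functions as i, borrowed from the parallel minor. But Eb–G–Bb–D is foreign: the diatonic iii on degree 3 is Em, whereas Ebmaj7 comes from C minor. It is labeled bIIImaj7.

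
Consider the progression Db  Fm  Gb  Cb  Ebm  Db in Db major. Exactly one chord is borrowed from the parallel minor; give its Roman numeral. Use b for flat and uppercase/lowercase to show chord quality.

The diatonic triads in Db major are Db, Ebm, Fm, Gb, Ab, Bbm, Cdim. Db, Fm, Gb and Ebm are all diatonic. Cb (Cb–Eb–Gb) is not: scale degree 7 in Db major carries Cdim (vii°). In Db minor the chord on that degree is Cb, so here it functions as bVII, borrowed from the parallel minor.

bVII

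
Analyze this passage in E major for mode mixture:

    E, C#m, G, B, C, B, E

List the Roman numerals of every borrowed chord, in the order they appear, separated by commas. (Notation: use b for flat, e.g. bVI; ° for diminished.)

In E major the diatonic chords are E, F#m, G#m, A, B, C#m, D#dim. Of the given chords, E, C#m and B are diatonic. But G (G–B–D) is foreign: the diatonic iii on degree 3 is G#m, whereas G comes from E minor. It is labeled bIII. C (C–E–G) is not: scale degree 6 in E major carries C#m (vi). In E minor the chord on that degree is C, so here it functions as bVI, borrowed from the parallel minor.

bIII, bVI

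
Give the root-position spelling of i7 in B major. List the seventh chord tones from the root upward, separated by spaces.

The root, B, is scale degree 1 — the same note in B major and B minor; only the chord quality changes. In B minor the chord on B is B–D–F#–A.

B D F# A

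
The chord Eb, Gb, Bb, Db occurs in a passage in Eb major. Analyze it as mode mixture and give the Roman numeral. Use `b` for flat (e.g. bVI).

i7

Eb is scale degree 1 in Eb major. The diatonic chord on degree 1 would be Eb (I), but Eb–Gb–Bb–Db is the minor-seventh chord from Eb minor. As a borrowed chord it is labeled i7.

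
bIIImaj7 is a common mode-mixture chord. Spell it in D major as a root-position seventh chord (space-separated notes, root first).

F A C E

bIIImaj7 is built on the lowered scale degree 3. In D major degree 3 is F#; lowered it becomes F. Building the major-seventh chord from the parallel minor on F: F–A–C–E.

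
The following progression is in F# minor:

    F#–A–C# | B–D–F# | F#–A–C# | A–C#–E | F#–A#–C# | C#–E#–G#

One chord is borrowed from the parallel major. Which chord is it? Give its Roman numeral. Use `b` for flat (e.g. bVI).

F# minor has the diatonic set F#m, G#dim, A, Bm, C#, D, E (with V from harmonic minor). F#–A–C# = F#m, B–D–F# = Bm, A–C#–E = A and C#–E#–G# = C# all belong to that set. F#–A#–C# doesn't fit — on degree 1 F# minor would have F#m (i). F# is the degree-1 chord of F# major, so it is the borrowed I.

I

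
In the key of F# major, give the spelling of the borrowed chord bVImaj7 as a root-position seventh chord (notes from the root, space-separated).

D F# A C#

Scale degree 6 in F# major is D#. bVImaj7 uses the lowered form, D, taken from F# minor. In F# minor the chord on D is D–F#–A–C#.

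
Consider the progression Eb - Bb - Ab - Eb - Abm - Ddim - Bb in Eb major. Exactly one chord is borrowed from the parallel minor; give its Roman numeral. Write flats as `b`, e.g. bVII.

iv

The diatonic triads in Eb major are Eb, Fm, Gm, Ab, Bb, Cm, Ddim. Eb, Bb, Ab and Ddim are all diatonic. But Abm (Ab–Cb–Eb) is foreign: the diatonic IV on degree 4 is Ab, whereas Abm comes from Eb minor. It is labeled iv.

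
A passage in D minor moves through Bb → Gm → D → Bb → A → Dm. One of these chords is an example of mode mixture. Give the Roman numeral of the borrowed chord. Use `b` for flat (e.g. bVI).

In D minor (with V from harmonic minor) the diatonic chords are Dm, Edim, F, Gm, A, Bb, C. Bb, Gm, A and Dm are all diatonic. But D (D–F#–A) is foreign: the diatonic i on degree 1 is Dm, whereas D comes from D major. It is labeled I.

I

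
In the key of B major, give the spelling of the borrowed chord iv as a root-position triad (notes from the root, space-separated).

The root, E, is scale degree 4 — the same note in B major and B minor; only the chord quality changes. In B minor the chord on E is E–G–B.

E G B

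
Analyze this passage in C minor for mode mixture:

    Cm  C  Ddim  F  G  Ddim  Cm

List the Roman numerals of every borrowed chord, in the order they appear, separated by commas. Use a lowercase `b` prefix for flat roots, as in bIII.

In C minor (with V from harmonic minor) the diatonic chords are Cm, Ddim, Eb, Fm, G, Ab, Bb. Cm, Ddim and G all belong to that set. C (C–E–G) is not: scale degree 1 in C minor carries Cm (i). In C major the chord on that degree is C, so here it functions as I, borrowed from the parallel major. F (F–A–C) is not: scale degree 4 in C minor carries Fm (iv). In C major the chord on that degree is F, so here it functions as IV, borrowed from the parallel major.

I, IV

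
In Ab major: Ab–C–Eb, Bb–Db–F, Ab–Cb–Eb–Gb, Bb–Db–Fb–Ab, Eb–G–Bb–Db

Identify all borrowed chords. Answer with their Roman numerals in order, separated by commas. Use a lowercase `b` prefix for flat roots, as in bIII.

The diatonic triads in Ab major are Ab, Bbm, Cm, Db, Eb, Fm, Gdim. Ab–C–Eb = Ab, Bb–Db–F = Bbm and Eb–G–Bb–Db = Eb7 all belong to that set. But Ab–Cb–Eb–Gb is foreign: the diatonic I on degree 1 is Ab, whereas Abm7 comes from Ab minor. It is labeled i7. But Bb–Db–Fb–Ab is foreign: the diatonic ii on degree 2 is Bbm, whereas Bbm7b5 comes from Ab minor. It is labeled iiø7.

i7, iiø7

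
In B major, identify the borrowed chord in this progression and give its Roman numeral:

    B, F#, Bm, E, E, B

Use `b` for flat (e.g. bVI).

i

In B major the diatonic chords are B, C#m, D#m, E, F#, G#m, A#dim. B, F# and E all belong to that set. Bm (B–D–F#) doesn't fit — on degree 1 B major would have B (I). Bm is the degree-1 chord of B minor, so it is the borrowed i.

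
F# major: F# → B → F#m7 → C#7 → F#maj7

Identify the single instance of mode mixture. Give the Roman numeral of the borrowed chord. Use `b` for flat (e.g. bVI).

i7

In F# major the diatonic chords are F#, G#m, A#m, B, C#, D#m, E#dim. F#, B, C#7 and F#maj7 all belong to that set. F#m7 (F#–A–C#–E) is not: scale degree 1 in F# major carries F# (I). In F# minor the chord on that degree is F#m7, so here it functions as i7, borrowed from the parallel minor.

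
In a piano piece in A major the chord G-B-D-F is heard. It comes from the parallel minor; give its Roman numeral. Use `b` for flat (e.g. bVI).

bVII7

In A major scale degree 7 is G#; G is its lowered form, from A minor. G–B–D–F is a dominant-seventh chord — the form found in A minor, not the diatonic vii° (G#dim). Borrowed into A major it is written bVII7.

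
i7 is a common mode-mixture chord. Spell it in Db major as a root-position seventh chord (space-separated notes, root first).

Db Fb Ab Cb

The root, Db, is scale degree 1 — the same note in Db major and Db minor; only the chord quality changes. In Db minor the chord on Db is Db–Fb–Ab–Cb.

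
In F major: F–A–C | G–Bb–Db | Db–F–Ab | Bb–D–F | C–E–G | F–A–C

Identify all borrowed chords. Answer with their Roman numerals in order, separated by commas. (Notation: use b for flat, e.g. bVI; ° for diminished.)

In F major the diatonic chords are F, Gm, Am, Bb, C, Dm, Edim. F–A–C = F, Bb–D–F = Bb and C–E–G = C are all diatonic. But G–Bb–Db is foreign: the diatonic ii on degree 2 is Gm, whereas Gdim comes from F minor. It is labeled ii°. Db–F–Ab is not: scale degree 6 in F major carries Dm (vi). In F minor the chord on that degree is Db, so here it functions as bVI, borrowed from the parallel minor.

ii°, bVI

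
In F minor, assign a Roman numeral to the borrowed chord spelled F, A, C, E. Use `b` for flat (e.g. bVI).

The root F is the diatonic 1st degree of F minor; the borrowing shows in the chord quality. F–A–C–E is a major-seventh chord — the form found in F major, not the diatonic i (Fm). Borrowed into F minor it is written Imaj7.

Imaj7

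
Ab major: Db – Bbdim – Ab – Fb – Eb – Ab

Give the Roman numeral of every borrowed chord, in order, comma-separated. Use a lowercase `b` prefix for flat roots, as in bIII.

The diatonic triads in Ab major are Ab, Bbm, Cm, Db, Eb, Fm, Gdim. Db, Ab and Eb are all diatonic. But Bbdim (Bb–Db–Fb) is foreign: the diatonic ii on degree 2 is Bbm, whereas Bbdim comes from Ab minor. It is labeled ii°. Fb (Fb–Ab–Cb) doesn't fit — on degree 6 Ab major would have Fm (vi). Fb is the degree-6 chord of Ab minor, so it is the borrowed bVI.

ii°, bVI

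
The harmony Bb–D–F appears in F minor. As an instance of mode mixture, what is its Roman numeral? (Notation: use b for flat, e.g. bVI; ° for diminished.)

IV

The root Bb is the diatonic 4th degree of F minor; the borrowing shows in the chord quality. The diatonic chord on degree 4 would be Bbm (iv), but Bb–D–F is the major chord from F major. As a borrowed chord it is labeled IV.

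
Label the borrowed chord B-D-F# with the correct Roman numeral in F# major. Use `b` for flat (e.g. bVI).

B is scale degree 4 in F# major. The diatonic chord on degree 4 would be B (IV), but B–D–F# is the minor chord from F# minor. As a borrowed chord it is labeled iv.

iv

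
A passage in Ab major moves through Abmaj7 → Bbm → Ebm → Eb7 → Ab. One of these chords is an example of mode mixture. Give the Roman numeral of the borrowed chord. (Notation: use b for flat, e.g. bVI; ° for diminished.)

Ab major has the diatonic set Ab, Bbm, Cm, Db, Eb, Fm, Gdim. Abmaj7, Bbm, Eb7 and Ab all belong to that set. Ebm (Eb–Gb–Bb) doesn't fit — on degree 5 Ab major would have Eb (V). Ebm is the degree-5 chord of Ab minor, so it is the borrowed v.

v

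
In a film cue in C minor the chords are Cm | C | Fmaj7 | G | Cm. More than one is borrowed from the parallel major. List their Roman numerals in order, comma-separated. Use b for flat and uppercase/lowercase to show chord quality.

The diatonic triads in C minor (with V from harmonic minor) are Cm, Ddim, Eb, Fm, G, Ab, Bb. Cm and G both belong to that set. C (C–E–G) doesn't fit — on degree 1 C minor would have Cm (i). C is the degree-1 chord of C major, so it is the borrowed I. Fmaj7 (F–A–C–E) doesn't fit — on degree 4 C minor would have Fm (iv). Fmaj7 is the degree-4 chord of C major, so it is the borrowed IVmaj7.

I, IVmaj7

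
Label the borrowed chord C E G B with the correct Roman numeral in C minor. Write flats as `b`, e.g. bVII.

Imaj7

C is scale degree 1 in C minor. Diatonically C minor has Cm (i) on that degree; C–E–G–B is instead the major-seventh chord native to C major, so it takes the label Imaj7.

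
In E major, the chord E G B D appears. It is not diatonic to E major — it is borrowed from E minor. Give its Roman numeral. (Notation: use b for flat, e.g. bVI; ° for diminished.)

The root E is the diatonic 1st degree of E major; the borrowing shows in the chord quality. E–G–B–D is a minor-seventh chord — the form found in E minor, not the diatonic I (E). Borrowed into E major it is written i7.

i7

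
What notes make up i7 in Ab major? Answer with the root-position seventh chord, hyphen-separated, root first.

The root, Ab, is scale degree 1 — the same note in Ab major and Ab minor; only the chord quality changes. In Ab minor the chord on Ab is Ab–Cb–Eb–Gb.

Ab-Cb-Eb-Gb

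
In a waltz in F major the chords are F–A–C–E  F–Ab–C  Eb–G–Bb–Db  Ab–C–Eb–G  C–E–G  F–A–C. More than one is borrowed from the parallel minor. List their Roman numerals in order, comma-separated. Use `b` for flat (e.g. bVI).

i, bVII7, bIIImaj7

F major has the diatonic set F, Gm, Am, Bb, C, Dm, Edim. F–A–C–E = Fmaj7, C–E–G = C and F–A–C = F all belong to that set. F–Ab–C is not: scale degree 1 in F major carries F (I). In F minor the chord on that degree is Fm, so here it functions as i, borrowed from the parallel minor. But Eb–G–Bb–Db is foreign: the diatonic vii° on degree 7 is Edim, whereas Eb7 comes from F minor. It is labeled bVII7. But Ab–C–Eb–G is foreign: the diatonic iii on degree 3 is Am, whereas Abmaj7 comes from F minor. It is labeled bIIImaj7.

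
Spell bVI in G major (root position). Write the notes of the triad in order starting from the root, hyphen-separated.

Scale degree 6 in G major is E. bVI uses the lowered form, Eb, taken from G minor. Stacking thirds in G minor on Eb gives Eb–G–Bb.

Eb-G-Bb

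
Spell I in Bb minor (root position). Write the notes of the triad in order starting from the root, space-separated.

The root, Bb, is scale degree 1 — the same note in Bb minor and Bb major; only the chord quality changes. In Bb major the chord on Bb is Bb–D–F.

Bb D F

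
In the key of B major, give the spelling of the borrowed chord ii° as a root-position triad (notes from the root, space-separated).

ii° is built on scale degree 2, which is C# in both B major and its parallel. In B minor the chord on C# is C#–E–G.

C# E G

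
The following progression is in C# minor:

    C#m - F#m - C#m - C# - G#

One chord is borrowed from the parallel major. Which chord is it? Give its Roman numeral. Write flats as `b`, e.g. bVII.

I

In C# minor (with V from harmonic minor) the diatonic chords are C#m, D#dim, E, F#m, G#, A, B. C#m, F#m and G# all belong to that set. C# (C#–E#–G#) is not: scale degree 1 in C# minor carries C#m (i). In C# major the chord on that degree is C#, so here it functions as I, borrowed from the parallel major.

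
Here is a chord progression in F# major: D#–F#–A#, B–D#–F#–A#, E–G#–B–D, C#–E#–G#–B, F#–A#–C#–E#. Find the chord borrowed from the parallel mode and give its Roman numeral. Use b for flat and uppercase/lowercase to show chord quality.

In F# major the diatonic chords are F#, G#m, A#m, B, C#, D#m, E#dim. D#–F#–A# = D#m, B–D#–F#–A# = Bmaj7, C#–E#–G#–B = C#7 and F#–A#–C#–E# = F#maj7 all belong to that set. But E–G#–B–D is foreign: the diatonic vii° on degree 7 is E#dim, whereas E7 comes from F# minor. It is labeled bVII7.

bVII7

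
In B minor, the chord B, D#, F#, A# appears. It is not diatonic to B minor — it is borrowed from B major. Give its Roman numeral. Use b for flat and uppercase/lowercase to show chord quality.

B is scale degree 1 in B minor. The diatonic chord on degree 1 would be Bm (i), but B–D#–F#–A# is the major-seventh chord from B major. As a borrowed chord it is labeled Imaj7.

Imaj7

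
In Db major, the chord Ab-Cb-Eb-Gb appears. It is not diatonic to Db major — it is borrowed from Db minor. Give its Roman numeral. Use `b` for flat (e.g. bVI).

Ab is scale degree 5 in Db major. Ab–Cb–Eb–Gb is a minor-seventh chord — the form found in Db minor, not the diatonic V (Ab). Borrowed into Db major it is written v7.

v7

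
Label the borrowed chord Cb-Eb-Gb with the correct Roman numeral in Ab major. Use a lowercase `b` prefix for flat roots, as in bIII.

In Ab major scale degree 3 is C; Cb is its lowered form, from Ab minor. Cb–Eb–Gb is a major chord — the form found in Ab minor, not the diatonic iii (Cm). Borrowed into Ab major it is written bIII.

bIII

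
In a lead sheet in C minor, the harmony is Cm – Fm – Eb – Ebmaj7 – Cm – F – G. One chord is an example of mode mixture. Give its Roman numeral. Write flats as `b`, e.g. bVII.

In C minor (with V from harmonic minor) the diatonic chords are Cm, Ddim, Eb, Fm, G, Ab, Bb. Cm, Fm, Eb, Ebmaj7 and G are all diatonic. But F (F–A–C) is foreign: the diatonic iv on degree 4 is Fm, whereas F comes from C major. It is labeled IV.

IV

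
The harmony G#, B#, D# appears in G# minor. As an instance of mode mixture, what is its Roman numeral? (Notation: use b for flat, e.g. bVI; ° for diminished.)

The root G# is the diatonic 1st degree of G# minor; the borrowing shows in the chord quality. G#–B#–D# is a major chord — the form found in G# major, not the diatonic i (G#m). Borrowed into G# minor it is written I.

I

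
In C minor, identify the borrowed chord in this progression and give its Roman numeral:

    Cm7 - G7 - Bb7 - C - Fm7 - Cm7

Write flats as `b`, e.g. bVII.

C minor has the diatonic set Cm, Ddim, Eb, Fm, G, Ab, Bb (with V from harmonic minor). Cm7, G7, Bb7 and Fm7 are all diatonic. But C (C–E–G) is foreign: the diatonic i on degree 1 is Cm, whereas C comes from C major. It is labeled I.

I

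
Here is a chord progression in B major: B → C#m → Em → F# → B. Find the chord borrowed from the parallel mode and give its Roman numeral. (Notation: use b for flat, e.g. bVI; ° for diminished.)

B major has the diatonic set B, C#m, D#m, E, F#, G#m, A#dim. Of the given chords, B, C#m and F# are diatonic. Em (E–G–B) doesn't fit — on degree 4 B major would have E (IV). Em is the degree-4 chord of B minor, so it is the borrowed iv.

iv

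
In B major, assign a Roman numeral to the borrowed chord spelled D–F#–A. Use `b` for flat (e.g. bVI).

D is the lowered form of scale degree 3 in B major (the diatonic degree 3 is D#). D–F#–A is a major chord — the form found in B minor, not the diatonic iii (D#m). Borrowed into B major it is written bIII.

bIII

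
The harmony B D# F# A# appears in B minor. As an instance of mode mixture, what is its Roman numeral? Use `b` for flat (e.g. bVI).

Imaj7

B is scale degree 1 in B minor. Diatonically B minor has Bm (i) on that degree; B–D#–F#–A# is instead the major-seventh chord native to B major, so it takes the label Imaj7.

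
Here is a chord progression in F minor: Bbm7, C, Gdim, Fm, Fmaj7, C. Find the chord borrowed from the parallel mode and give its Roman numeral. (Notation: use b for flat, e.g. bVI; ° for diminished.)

F minor has the diatonic set Fm, Gdim, Ab, Bbm, C, Db, Eb (with V from harmonic minor). Of the given chords, Bbm7, C, Gdim and Fm are diatonic. But Fmaj7 (F–A–C–E) is foreign: the diatonic i on degree 1 is Fm, whereas Fmaj7 comes from F major. It is labeled Imaj7.

Imaj7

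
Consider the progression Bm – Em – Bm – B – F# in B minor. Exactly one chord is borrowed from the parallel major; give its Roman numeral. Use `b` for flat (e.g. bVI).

In B minor (with V from harmonic minor) the diatonic chords are Bm, C#dim, D, Em, F#, G, A. Bm, Em and F# all belong to that set. B (B–D#–F#) is not: scale degree 1 in B minor carries Bm (i). In B major the chord on that degree is B, so here it functions as I, borrowed from the parallel major.

I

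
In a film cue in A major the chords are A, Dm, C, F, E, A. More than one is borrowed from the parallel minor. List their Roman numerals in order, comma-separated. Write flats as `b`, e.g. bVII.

iv, bIII, bVI

A major has the diatonic set A, Bm, C#m, D, E, F#m, G#dim. A and E are both diatonic. Dm (D–F–A) is not: scale degree 4 in A major carries D (IV). In A minor the chord on that degree is Dm, so here it functions as iv, borrowed from the parallel minor. C (C–E–G) doesn't fit — on degree 3 A major would have C#m (iii). C is the degree-3 chord of A minor, so it is the borrowed bIII. But F (F–A–C) is foreign: the diatonic vi on degree 6 is F#m, whereas F comes from A minor. It is labeled bVI.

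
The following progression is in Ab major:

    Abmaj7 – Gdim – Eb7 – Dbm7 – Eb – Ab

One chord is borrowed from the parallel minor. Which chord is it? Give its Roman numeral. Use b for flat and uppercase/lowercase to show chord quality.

The diatonic triads in Ab major are Ab, Bbm, Cm, Db, Eb, Fm, Gdim. Abmaj7, Gdim, Eb7, Eb and Ab all belong to that set. But Dbm7 (Db–Fb–Ab–Cb) is foreign: the diatonic IV on degree 4 is Db, whereas Dbm7 comes from Ab minor. It is labeled iv7.

iv7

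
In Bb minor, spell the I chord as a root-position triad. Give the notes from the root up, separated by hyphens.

Bb-D-F

I is built on scale degree 1, which is Bb in both Bb minor and its parallel. Building the major chord from the parallel major on Bb: Bb–D–F.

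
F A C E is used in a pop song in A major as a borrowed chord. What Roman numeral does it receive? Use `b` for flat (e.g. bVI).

bVImaj7

In A major scale degree 6 is F#; F is its lowered form, from A minor. The diatonic chord on degree 6 would be F#m (vi), but F–A–C–E is the major-seventh chord from A minor. As a borrowed chord it is labeled bVImaj7.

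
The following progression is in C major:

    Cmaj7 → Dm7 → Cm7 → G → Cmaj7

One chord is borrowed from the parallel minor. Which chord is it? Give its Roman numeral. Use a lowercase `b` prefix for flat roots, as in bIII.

The diatonic triads in C major are C, Dm, Em, F, G, Am, Bdim. Cmaj7, Dm7 and G are all diatonic. Cm7 (C–Eb–G–Bb) is not: scale degree 1 in C major carries C (I). In C minor the chord on that degree is Cm7, so here it functions as i7, borrowed from the parallel minor.

i7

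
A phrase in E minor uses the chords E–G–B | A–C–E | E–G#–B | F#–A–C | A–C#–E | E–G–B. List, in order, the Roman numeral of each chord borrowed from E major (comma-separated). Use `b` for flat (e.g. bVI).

I, IV

The diatonic triads in E minor (with V from harmonic minor) are Em, F#dim, G, Am, B, C, D. E–G–B = Em, A–C–E = Am and F#–A–C = F#dim all belong to that set. But E–G#–B is foreign: the diatonic i on degree 1 is Em, whereas E comes from E major. It is labeled I. A–C#–E is not: scale degree 4 in E minor carries Am (iv). In E major the chord on that degree is A, so here it functions as IV, borrowed from the parallel major.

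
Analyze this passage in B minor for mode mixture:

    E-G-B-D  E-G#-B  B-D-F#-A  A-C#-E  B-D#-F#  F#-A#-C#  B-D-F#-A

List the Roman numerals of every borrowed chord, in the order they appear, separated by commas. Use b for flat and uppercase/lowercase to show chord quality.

The diatonic triads in B minor (with V from harmonic minor) are Bm, C#dim, D, Em, F#, G, A. E–G–B–D = Em7, B–D–F#–A = Bm7, A–C#–E = A and F#–A#–C# = F# are all diatonic. E–G#–B is not: scale degree 4 in B minor carries Em (iv). In B major the chord on that degree is E, so here it functions as IV, borrowed from the parallel major. But B–D#–F# is foreign: the diatonic i on degree 1 is Bm, whereas B comes from B major. It is labeled I.

IV, I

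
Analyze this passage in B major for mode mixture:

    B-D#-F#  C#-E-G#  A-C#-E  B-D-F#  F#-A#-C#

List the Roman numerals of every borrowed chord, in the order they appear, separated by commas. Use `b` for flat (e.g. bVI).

B major has the diatonic set B, C#m, D#m, E, F#, G#m, A#dim. B–D#–F# = B, C#–E–G# = C#m and F#–A#–C# = F# are all diatonic. A–C#–E is not: scale degree 7 in B major carries A#dim (vii°). In B minor the chord on that degree is A, so here it functions as bVII, borrowed from the parallel minor. B–D–F# is not: scale degree 1 in B major carries B (I). In B minor the chord on that degree is Bm, so here it functions as i, borrowed from the parallel minor.

bVII, i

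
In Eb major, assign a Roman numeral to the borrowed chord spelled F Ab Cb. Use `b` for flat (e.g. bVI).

The root F is the diatonic 2nd degree of Eb major; the borrowing shows in the chord quality. Diatonically Eb major has Fm (ii) on that degree; F–Ab–Cb is instead the diminished chord native to Eb minor, so it takes the label ii°.

ii°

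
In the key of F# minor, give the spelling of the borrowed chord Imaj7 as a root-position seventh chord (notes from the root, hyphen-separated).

F#-A#-C#-E#

The root, F#, is scale degree 1 — the same note in F# minor and F# major; only the chord quality changes. Building the major-seventh chord from the parallel major on F#: F#–A#–C#–E#.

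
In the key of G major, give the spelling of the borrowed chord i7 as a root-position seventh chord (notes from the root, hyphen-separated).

i7 is built on scale degree 1, which is G in both G major and its parallel. In G minor the chord on G is G–Bb–D–F.

G-Bb-D-F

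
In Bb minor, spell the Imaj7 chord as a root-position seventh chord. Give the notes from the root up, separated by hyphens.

Bb-D-F-A

Imaj7 is built on scale degree 1, which is Bb in both Bb minor and its parallel. Building the major-seventh chord from the parallel major on Bb: Bb–D–F–A.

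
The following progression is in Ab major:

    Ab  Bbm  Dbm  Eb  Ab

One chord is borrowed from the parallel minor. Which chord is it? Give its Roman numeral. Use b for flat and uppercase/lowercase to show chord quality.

iv

Ab major has the diatonic set Ab, Bbm, Cm, Db, Eb, Fm, Gdim. Ab, Bbm and Eb all belong to that set. But Dbm (Db–Fb–Ab) is foreign: the diatonic IV on degree 4 is Db, whereas Dbm comes from Ab minor. It is labeled iv.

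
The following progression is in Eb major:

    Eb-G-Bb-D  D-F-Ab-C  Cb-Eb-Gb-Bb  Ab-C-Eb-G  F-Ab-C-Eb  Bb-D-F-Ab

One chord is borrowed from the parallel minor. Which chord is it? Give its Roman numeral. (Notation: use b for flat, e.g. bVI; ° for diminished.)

bVImaj7

Eb major has the diatonic set Eb, Fm, Gm, Ab, Bb, Cm, Ddim. Of the given chords, Eb–G–Bb–D = Ebmaj7, D–F–Ab–C = Dm7b5, Ab–C–Eb–G = Abmaj7, F–Ab–C–Eb = Fm7 and Bb–D–F–Ab = Bb7 are diatonic. But Cb–Eb–Gb–Bb is foreign: the diatonic vi on degree 6 is Cm, whereas Cbmaj7 comes from Eb minor. It is labeled bVImaj7.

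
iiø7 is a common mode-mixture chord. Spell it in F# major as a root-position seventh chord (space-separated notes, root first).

The root, G#, is scale degree 2 — the same note in F# major and F# minor; only the chord quality changes. In F# minor the chord on G# is G#–B–D–F#.

G# B D F#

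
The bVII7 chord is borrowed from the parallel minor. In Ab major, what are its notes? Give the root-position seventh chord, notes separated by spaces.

bVII7 is built on the lowered scale degree 7. In Ab major degree 7 is G; lowered it becomes Gb. In Ab minor the chord on Gb is Gb–Bb–Db–Fb.

Gb Bb Db Fb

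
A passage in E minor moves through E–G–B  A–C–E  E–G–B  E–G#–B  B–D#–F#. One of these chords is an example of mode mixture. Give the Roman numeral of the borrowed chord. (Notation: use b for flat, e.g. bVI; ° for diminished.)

I

In E minor (with V from harmonic minor) the diatonic chords are Em, F#dim, G, Am, B, C, D. E–G–B = Em, A–C–E = Am and B–D#–F# = B all belong to that set. But E–G#–B is foreign: the diatonic i on degree 1 is Em, whereas E comes from E major. It is labeled I.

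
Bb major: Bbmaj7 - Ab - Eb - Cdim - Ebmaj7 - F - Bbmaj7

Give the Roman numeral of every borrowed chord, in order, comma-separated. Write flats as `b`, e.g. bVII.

bVII, ii°

In Bb major the diatonic chords are Bb, Cm, Dm, Eb, F, Gm, Adim. Of the given chords, Bbmaj7, Eb, Ebmaj7 and F are diatonic. Ab (Ab–C–Eb) is not: scale degree 7 in Bb major carries Adim (vii°). In Bb minor the chord on that degree is Ab, so here it functions as bVII, borrowed from the parallel minor. Cdim (C–Eb–Gb) is not: scale degree 2 in Bb major carries Cm (ii). In Bb minor the chord on that degree is Cdim, so here it functions as ii°, borrowed from the parallel minor.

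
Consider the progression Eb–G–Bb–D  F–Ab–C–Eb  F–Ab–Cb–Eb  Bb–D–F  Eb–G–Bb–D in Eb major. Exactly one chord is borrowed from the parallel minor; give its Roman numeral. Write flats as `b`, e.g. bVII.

iiø7

In Eb major the diatonic chords are Eb, Fm, Gm, Ab, Bb, Cm, Ddim. Of the given chords, Eb–G–Bb–D = Ebmaj7, F–Ab–C–Eb = Fm7 and Bb–D–F = Bb are diatonic. But F–Ab–Cb–Eb is foreign: the diatonic ii on degree 2 is Fm, whereas Fm7b5 comes from Eb minor. It is labeled iiø7.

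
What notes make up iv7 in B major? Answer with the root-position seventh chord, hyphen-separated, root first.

iv7 is built on scale degree 4, which is E in both B major and its parallel. Stacking thirds in B minor on E gives E–G–B–D.

E-G-B-D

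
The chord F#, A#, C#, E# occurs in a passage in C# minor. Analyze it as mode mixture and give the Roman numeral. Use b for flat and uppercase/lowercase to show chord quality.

IVmaj7

The root F# is the diatonic 4th degree of C# minor; the borrowing shows in the chord quality. Diatonically C# minor has F#m (iv) on that degree; F#–A#–C#–E# is instead the major-seventh chord native to C# major, so it takes the label IVmaj7.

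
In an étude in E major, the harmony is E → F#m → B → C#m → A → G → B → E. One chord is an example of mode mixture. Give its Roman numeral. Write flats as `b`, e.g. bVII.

bIII

In E major the diatonic chords are E, F#m, G#m, A, B, C#m, D#dim. Of the given chords, E, F#m, B, C#m and A are diatonic. G (G–B–D) is not: scale degree 3 in E major carries G#m (iii). In E minor the chord on that degree is G, so here it functions as bIII, borrowed from the parallel minor.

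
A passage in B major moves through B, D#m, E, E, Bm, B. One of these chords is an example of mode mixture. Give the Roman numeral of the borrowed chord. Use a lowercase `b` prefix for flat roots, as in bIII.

B major has the diatonic set B, C#m, D#m, E, F#, G#m, A#dim. Of the given chords, B, D#m and E are diatonic. Bm (B–D–F#) is not: scale degree 1 in B major carries B (I). In B minor the chord on that degree is Bm, so here it functions as i, borrowed from the parallel minor.

i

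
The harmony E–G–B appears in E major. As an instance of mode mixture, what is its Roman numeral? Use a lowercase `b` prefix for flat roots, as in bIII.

The root E is the diatonic 1st degree of E major; the borrowing shows in the chord quality. E–G–B is a minor chord — the form found in E minor, not the diatonic I (E). Borrowed into E major it is written i.

i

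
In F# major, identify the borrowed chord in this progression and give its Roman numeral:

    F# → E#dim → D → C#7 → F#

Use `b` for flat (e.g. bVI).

bVI

In F# major the diatonic chords are F#, G#m, A#m, B, C#, D#m, E#dim. Of the given chords, F#, E#dim and C#7 are diatonic. But D (D–F#–A) is foreign: the diatonic vi on degree 6 is D#m, whereas D comes from F# minor. It is labeled bVI.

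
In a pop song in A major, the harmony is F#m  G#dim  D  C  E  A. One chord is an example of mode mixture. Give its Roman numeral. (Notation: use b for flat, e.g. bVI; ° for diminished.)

In A major the diatonic chords are A, Bm, C#m, D, E, F#m, G#dim. Of the given chords, F#m, G#dim, D, E and A are diatonic. C (C–E–G) is not: scale degree 3 in A major carries C#m (iii). In A minor the chord on that degree is C, so here it functions as bIII, borrowed from the parallel minor.

bIII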